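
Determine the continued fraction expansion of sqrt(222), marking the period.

Write x_i = (sqrt(222) + m_i)/d_i with (m_0, d_0) = (0, 1). a_0 = floor(sqrt(222)) = 14, since 14^2 = 196 <= 222 < 225 = 15^2.
Iterate m_{i+1} = d_i*a_i - m_i, d_{i+1} = (222 - m_{i+1}^2)/d_i, a_{i+1} = floor((a_0 + m_{i+1})/d_{i+1}):
  m_1 = 1*14 - 0 = 14, d_1 = (222 - 14^2)/1 = 26/1 = 26, a_1 = floor((14 + 14)/26) = 1.
  m_2 = 26*1 - 14 = 12, d_2 = (222 - 12^2)/26 = 78/26 = 3, a_2 = floor((14 + 12)/3) = 8.
  m_3 = 3*8 - 12 = 12, d_3 = (222 - 12^2)/3 = 78/3 = 26, a_3 = floor((14 + 12)/26) = 1.
  m_4 = 26*1 - 12 = 14, d_4 = (222 - 14^2)/26 = 26/26 = 1, a_4 = floor((14 + 14)/1) = 28.
  m_5 = 1*28 - 14 = 14, d_5 = (222 - 14^2)/1 = 26/1 = 26: (m_5, d_5) = (m_1, d_1) = (14, 26), so from here the quotients repeat a_1, ..., a_4; the period length is 4.
Hence the expansion of sqrt(222) is a_0 = 14 followed by the repeating block 1, 8, 1, 28 (period 4).

[14; (1, 8, 1, 28)]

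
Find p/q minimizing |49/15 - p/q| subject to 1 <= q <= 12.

36/11

Expand x = 49/15 as a continued fraction with the Euclidean algorithm:
  49 = 3*15 + 4, so a_0 = 3.
  15 = 3*4 + 3, so a_1 = 3.
  4 = 1*3 + 1, so a_2 = 1.
  3 = 3*1 + 0, so a_3 = 3.
so x = [3; 3, 1, 3].
Convergents (p_i = a_i*p_{i-1} + p_{i-2}, q_i = a_i*q_{i-1} + q_{i-2} with p_{-2}=0, p_{-1}=1, q_{-2}=1, q_{-1}=0), until the denominator exceeds 12:
  i=0: a_0=3, p_0 = 3*1 + 0 = 3, q_0 = 3*0 + 1 = 1.
  i=1: a_1=3, p_1 = 3*3 + 1 = 10, q_1 = 3*1 + 0 = 3.
  i=2: a_2=1, p_2 = 1*10 + 3 = 13, q_2 = 1*3 + 1 = 4.
  i=3: a_3=3, p_3 = 3*13 + 10 = 49, q_3 = 3*4 + 3 = 15.
q_3 = 15 > 12, so the last convergent with denominator <= 12 is p_2/q_2 = 13/4.
The closest fraction with denominator <= 12 is either p_2/q_2 or the intermediate fraction (k*p_2 + p_1)/(k*q_2 + q_1) with the largest k >= 1 whose denominator stays <= 12; these approach x as k grows, and every other convergent or intermediate fraction in range is farther away.
Largest k: floor((12 - q_1)/q_2) = floor((12 - 3)/4) = 2.
That gives (2*13 + 10)/(2*4 + 3) = 36/11.
Compare the errors: |x - 13/4| = |49*4 - 13*15|/(15*4) = 1/60, and |x - 36/11| = |49*11 - 36*15|/(15*11) = 1/165.
Cross-multiplying, 1*60 = 60 < 165 = 1*165, so 1/165 is smaller: the intermediate fraction 36/11 is closer to x than 13/4.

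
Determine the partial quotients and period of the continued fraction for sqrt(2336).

[48; (3, 96)]

Write x_i = (sqrt(2336) + m_i)/d_i with (m_0, d_0) = (0, 1). a_0 = floor(sqrt(2336)) = 48, since 48^2 = 2304 <= 2336 < 2401 = 49^2.
Iterate m_{i+1} = d_i*a_i - m_i, d_{i+1} = (2336 - m_{i+1}^2)/d_i, a_{i+1} = floor((a_0 + m_{i+1})/d_{i+1}):
  m_1 = 1*48 - 0 = 48, d_1 = (2336 - 48^2)/1 = 32/1 = 32, a_1 = floor((48 + 48)/32) = 3.
  m_2 = 32*3 - 48 = 48, d_2 = (2336 - 48^2)/32 = 32/32 = 1, a_2 = floor((48 + 48)/1) = 96.
  m_3 = 1*96 - 48 = 48, d_3 = (2336 - 48^2)/1 = 32/1 = 32: (m_3, d_3) = (m_1, d_1) = (48, 32), so from here the quotients repeat a_1, a_2; the period length is 2.
Hence the expansion of sqrt(2336) is a_0 = 48 followed by the repeating block 3, 96 (period 2).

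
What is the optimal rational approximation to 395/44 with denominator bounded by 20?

9/1

Expand x = 395/44 as a continued fraction with the Euclidean algorithm:
  395 = 8*44 + 43, so a_0 = 8.
  44 = 1*43 + 1, so a_1 = 1.
  43 = 43*1 + 0, so a_2 = 43.
so x = [8; 1, 43].
Convergents (p_i = a_i*p_{i-1} + p_{i-2}, q_i = a_i*q_{i-1} + q_{i-2} with p_{-2}=0, p_{-1}=1, q_{-2}=1, q_{-1}=0), until the denominator exceeds 20:
  i=0: a_0=8, p_0 = 8*1 + 0 = 8, q_0 = 8*0 + 1 = 1.
  i=1: a_1=1, p_1 = 1*8 + 1 = 9, q_1 = 1*1 + 0 = 1.
  i=2: a_2=43, p_2 = 43*9 + 8 = 395, q_2 = 43*1 + 1 = 44.
q_2 = 44 > 20, so the last convergent with denominator <= 20 is p_1/q_1 = 9/1.
The closest fraction with denominator <= 20 is either p_1/q_1 or the intermediate fraction (k*p_1 + p_0)/(k*q_1 + q_0) with the largest k >= 1 whose denominator stays <= 20; these approach x as k grows, and every other convergent or intermediate fraction in range is farther away.
Largest k: floor((20 - q_0)/q_1) = floor((20 - 1)/1) = 19.
That gives (19*9 + 8)/(19*1 + 1) = 179/20.
Compare the errors: |x - 9/1| = |395*1 - 9*44|/(44*1) = 1/44, and |x - 179/20| = |395*20 - 179*44|/(44*20) = 24/880.
Cross-multiplying, 1*880 = 880 < 1056 = 24*44, so 1/44 is smaller: the convergent 9/1 is closer to x than 179/20.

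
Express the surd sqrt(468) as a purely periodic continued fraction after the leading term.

[21; (1, 1, 1, 2, 1, 1, 1, 42)]

Write x_i = (sqrt(468) + m_i)/d_i with (m_0, d_0) = (0, 1). a_0 = floor(sqrt(468)) = 21, since 21^2 = 441 <= 468 < 484 = 22^2.
Iterate m_{i+1} = d_i*a_i - m_i, d_{i+1} = (468 - m_{i+1}^2)/d_i, a_{i+1} = floor((a_0 + m_{i+1})/d_{i+1}):
  m_1 = 1*21 - 0 = 21, d_1 = (468 - 21^2)/1 = 27/1 = 27, a_1 = floor((21 + 21)/27) = 1.
  m_2 = 27*1 - 21 = 6, d_2 = (468 - 6^2)/27 = 432/27 = 16, a_2 = floor((21 + 6)/16) = 1.
  m_3 = 16*1 - 6 = 10, d_3 = (468 - 10^2)/16 = 368/16 = 23, a_3 = floor((21 + 10)/23) = 1.
  m_4 = 23*1 - 10 = 13, d_4 = (468 - 13^2)/23 = 299/23 = 13, a_4 = floor((21 + 13)/13) = 2.
  m_5 = 13*2 - 13 = 13, d_5 = (468 - 13^2)/13 = 299/13 = 23, a_5 = floor((21 + 13)/23) = 1.
  m_6 = 23*1 - 13 = 10, d_6 = (468 - 10^2)/23 = 368/23 = 16, a_6 = floor((21 + 10)/16) = 1.
  m_7 = 16*1 - 10 = 6, d_7 = (468 - 6^2)/16 = 432/16 = 27, a_7 = floor((21 + 6)/27) = 1.
  m_8 = 27*1 - 6 = 21, d_8 = (468 - 21^2)/27 = 27/27 = 1, a_8 = floor((21 + 21)/1) = 42.
  m_9 = 1*42 - 21 = 21, d_9 = (468 - 21^2)/1 = 27/1 = 27: (m_9, d_9) = (m_1, d_1) = (21, 27), so from here the quotients repeat a_1, ..., a_8; the period length is 8.
Hence the expansion of sqrt(468) is a_0 = 21 followed by the repeating block 1, 1, 1, 2, 1, 1, 1, 42 (period 8).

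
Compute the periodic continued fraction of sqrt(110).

Write x_i = (sqrt(110) + m_i)/d_i with (m_0, d_0) = (0, 1). a_0 = floor(sqrt(110)) = 10, since 10^2 = 100 <= 110 < 121 = 11^2.
Iterate m_{i+1} = d_i*a_i - m_i, d_{i+1} = (110 - m_{i+1}^2)/d_i, a_{i+1} = floor((a_0 + m_{i+1})/d_{i+1}):
  m_1 = 1*10 - 0 = 10, d_1 = (110 - 10^2)/1 = 10/1 = 10, a_1 = floor((10 + 10)/10) = 2.
  m_2 = 10*2 - 10 = 10, d_2 = (110 - 10^2)/10 = 10/10 = 1, a_2 = floor((10 + 10)/1) = 20.
  m_3 = 1*20 - 10 = 10, d_3 = (110 - 10^2)/1 = 10/1 = 10: (m_3, d_3) = (m_1, d_1) = (10, 10), so from here the quotients repeat a_1, a_2; the period length is 2.
Hence the expansion of sqrt(110) is a_0 = 10 followed by the repeating block 2, 20 (period 2).

[10; (2, 20)]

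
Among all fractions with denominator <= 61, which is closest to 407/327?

Expand x = 407/327 as a continued fraction with the Euclidean algorithm:
  407 = 1*327 + 80, so a_0 = 1.
  327 = 4*80 + 7, so a_1 = 4.
  80 = 11*7 + 3, so a_2 = 11.
  7 = 2*3 + 1, so a_3 = 2.
  3 = 3*1 + 0, so a_4 = 3.
so x = [1; 4, 11, 2, 3].
Convergents (p_i = a_i*p_{i-1} + p_{i-2}, q_i = a_i*q_{i-1} + q_{i-2} with p_{-2}=0, p_{-1}=1, q_{-2}=1, q_{-1}=0), until the denominator exceeds 61:
  i=0: a_0=1, p_0 = 1*1 + 0 = 1, q_0 = 1*0 + 1 = 1.
  i=1: a_1=4, p_1 = 4*1 + 1 = 5, q_1 = 4*1 + 0 = 4.
  i=2: a_2=11, p_2 = 11*5 + 1 = 56, q_2 = 11*4 + 1 = 45.
  i=3: a_3=2, p_3 = 2*56 + 5 = 117, q_3 = 2*45 + 4 = 94.
q_3 = 94 > 61, so the last convergent with denominator <= 61 is p_2/q_2 = 56/45.
The closest fraction with denominator <= 61 is either p_2/q_2 or the intermediate fraction (k*p_2 + p_1)/(k*q_2 + q_1) with the largest k >= 1 whose denominator stays <= 61; these approach x as k grows, and every other convergent or intermediate fraction in range is farther away.
Largest k: floor((61 - q_1)/q_2) = floor((61 - 4)/45) = 1.
That gives (1*56 + 5)/(1*45 + 4) = 61/49.
Compare the errors: |x - 56/45| = |407*45 - 56*327|/(327*45) = 3/14715, and |x - 61/49| = |407*49 - 61*327|/(327*49) = 4/16023.
Cross-multiplying, 3*16023 = 48069 < 58860 = 4*14715, so 3/14715 is smaller: the convergent 56/45 is closer to x than 61/49.

56/45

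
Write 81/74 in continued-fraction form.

Run the Euclidean algorithm on 81 and 74; the successive quotients are the partial quotients a_0, a_1, ... (each step inverts the fractional part left over by the previous one):
  81 = 1*74 + 7, so a_0 = 1.
  74 = 10*7 + 4, so a_1 = 10.
  7 = 1*4 + 3, so a_2 = 1.
  4 = 1*3 + 1, so a_3 = 1.
  3 = 3*1 + 0, so a_4 = 3.
The remainder reaches 0 after 5 divisions, so the expansion has 5 partial quotients, read off in order.

[1; 10, 1, 1, 3]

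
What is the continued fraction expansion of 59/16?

[3; 1, 2, 5]

Run the Euclidean algorithm on 59 and 16; the successive quotients are the partial quotients a_0, a_1, ... (each step inverts the fractional part left over by the previous one):
  59 = 3*16 + 11, so a_0 = 3.
  16 = 1*11 + 5, so a_1 = 1.
  11 = 2*5 + 1, so a_2 = 2.
  5 = 5*1 + 0, so a_3 = 5.
The remainder reaches 0 after 4 divisions, so the expansion has 4 partial quotients, read off in order.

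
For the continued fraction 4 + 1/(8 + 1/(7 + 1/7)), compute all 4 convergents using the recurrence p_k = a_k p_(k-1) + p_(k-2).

Using the convergent recurrence p_i = a_i*p_{i-1} + p_{i-2}, q_i = a_i*q_{i-1} + q_{i-2} with p_{-2}=0, p_{-1}=1, q_{-2}=1, q_{-1}=0:
  i=0: a_0=4, p_0 = 4*1 + 0 = 4, q_0 = 4*0 + 1 = 1.
  i=1: a_1=8, p_1 = 8*4 + 1 = 33, q_1 = 8*1 + 0 = 8.
  i=2: a_2=7, p_2 = 7*33 + 4 = 235, q_2 = 7*8 + 1 = 57.
  i=3: a_3=7, p_3 = 7*235 + 33 = 1678, q_3 = 7*57 + 8 = 407.

4/1, 33/8, 235/57, 1678/407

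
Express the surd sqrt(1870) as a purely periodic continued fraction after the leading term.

Write x_i = (sqrt(1870) + m_i)/d_i with (m_0, d_0) = (0, 1). a_0 = floor(sqrt(1870)) = 43, since 43^2 = 1849 <= 1870 < 1936 = 44^2.
Iterate m_{i+1} = d_i*a_i - m_i, d_{i+1} = (1870 - m_{i+1}^2)/d_i, a_{i+1} = floor((a_0 + m_{i+1})/d_{i+1}):
  m_1 = 1*43 - 0 = 43, d_1 = (1870 - 43^2)/1 = 21/1 = 21, a_1 = floor((43 + 43)/21) = 4.
  m_2 = 21*4 - 43 = 41, d_2 = (1870 - 41^2)/21 = 189/21 = 9, a_2 = floor((43 + 41)/9) = 9.
  m_3 = 9*9 - 41 = 40, d_3 = (1870 - 40^2)/9 = 270/9 = 30, a_3 = floor((43 + 40)/30) = 2.
  m_4 = 30*2 - 40 = 20, d_4 = (1870 - 20^2)/30 = 1470/30 = 49, a_4 = floor((43 + 20)/49) = 1.
  m_5 = 49*1 - 20 = 29, d_5 = (1870 - 29^2)/49 = 1029/49 = 21, a_5 = floor((43 + 29)/21) = 3.
  m_6 = 21*3 - 29 = 34, d_6 = (1870 - 34^2)/21 = 714/21 = 34, a_6 = floor((43 + 34)/34) = 2.
  m_7 = 34*2 - 34 = 34, d_7 = (1870 - 34^2)/34 = 714/34 = 21, a_7 = floor((43 + 34)/21) = 3.
  m_8 = 21*3 - 34 = 29, d_8 = (1870 - 29^2)/21 = 1029/21 = 49, a_8 = floor((43 + 29)/49) = 1.
  m_9 = 49*1 - 29 = 20, d_9 = (1870 - 20^2)/49 = 1470/49 = 30, a_9 = floor((43 + 20)/30) = 2.
  m_10 = 30*2 - 20 = 40, d_10 = (1870 - 40^2)/30 = 270/30 = 9, a_10 = floor((43 + 40)/9) = 9.
  m_11 = 9*9 - 40 = 41, d_11 = (1870 - 41^2)/9 = 189/9 = 21, a_11 = floor((43 + 41)/21) = 4.
  m_12 = 21*4 - 41 = 43, d_12 = (1870 - 43^2)/21 = 21/21 = 1, a_12 = floor((43 + 43)/1) = 86.
  m_13 = 1*86 - 43 = 43, d_13 = (1870 - 43^2)/1 = 21/1 = 21: (m_13, d_13) = (m_1, d_1) = (43, 21), so from here the quotients repeat a_1, ..., a_12; the period length is 12.
Hence the expansion of sqrt(1870) is a_0 = 43 followed by the repeating block 4, 9, 2, 1, 3, 2, 3, 1, 2, 9, 4, 86 (period 12).

[43; (4, 9, 2, 1, 3, 2, 3, 1, 2, 9, 4, 86)]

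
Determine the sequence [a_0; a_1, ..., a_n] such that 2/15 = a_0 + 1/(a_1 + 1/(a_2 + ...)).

[0; 7, 2]

Run the Euclidean algorithm on 2 and 15; the successive quotients are the partial quotients a_0, a_1, ... (each step inverts the fractional part left over by the previous one):
  2 = 0*15 + 2, so a_0 = 0.
  15 = 7*2 + 1, so a_1 = 7.
  2 = 2*1 + 0, so a_2 = 2.
The remainder reaches 0 after 3 divisions, so the expansion has 3 partial quotients, read off in order.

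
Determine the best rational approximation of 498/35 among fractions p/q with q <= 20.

185/13

Expand x = 498/35 as a continued fraction with the Euclidean algorithm:
  498 = 14*35 + 8, so a_0 = 14.
  35 = 4*8 + 3, so a_1 = 4.
  8 = 2*3 + 2, so a_2 = 2.
  3 = 1*2 + 1, so a_3 = 1.
  2 = 2*1 + 0, so a_4 = 2.
so x = [14; 4, 2, 1, 2].
Convergents (p_i = a_i*p_{i-1} + p_{i-2}, q_i = a_i*q_{i-1} + q_{i-2} with p_{-2}=0, p_{-1}=1, q_{-2}=1, q_{-1}=0), until the denominator exceeds 20:
  i=0: a_0=14, p_0 = 14*1 + 0 = 14, q_0 = 14*0 + 1 = 1.
  i=1: a_1=4, p_1 = 4*14 + 1 = 57, q_1 = 4*1 + 0 = 4.
  i=2: a_2=2, p_2 = 2*57 + 14 = 128, q_2 = 2*4 + 1 = 9.
  i=3: a_3=1, p_3 = 1*128 + 57 = 185, q_3 = 1*9 + 4 = 13.
  i=4: a_4=2, p_4 = 2*185 + 128 = 498, q_4 = 2*13 + 9 = 35.
q_4 = 35 > 20, so the last convergent with denominator <= 20 is p_3/q_3 = 185/13.
The closest fraction with denominator <= 20 is either p_3/q_3 or the intermediate fraction (k*p_3 + p_2)/(k*q_3 + q_2) with the largest k >= 1 whose denominator stays <= 20; these approach x as k grows, and every other convergent or intermediate fraction in range is farther away.
Largest k: floor((20 - q_2)/q_3) = floor((20 - 9)/13) = 0.
Since k = 0, no intermediate fraction beyond p_3/q_3 has denominator <= 20, so the convergent 185/13 is the closest (its error is |498*13 - 185*35|/(35*13) = 1/455).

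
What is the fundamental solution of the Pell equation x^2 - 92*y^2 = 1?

(x, y) = (1151, 120)

First expand sqrt(92) as a continued fraction. With x_i = (sqrt(92) + m_i)/d_i and (m_0, d_0) = (0, 1): a_0 = floor(sqrt(92)) = 9, since 9^2 = 81 <= 92 < 100 = 10^2.
Iterate m_{i+1} = d_i*a_i - m_i, d_{i+1} = (92 - m_{i+1}^2)/d_i, a_{i+1} = floor((a_0 + m_{i+1})/d_{i+1}):
  m_1 = 1*9 - 0 = 9, d_1 = (92 - 9^2)/1 = 11/1 = 11, a_1 = floor((9 + 9)/11) = 1.
  m_2 = 11*1 - 9 = 2, d_2 = (92 - 2^2)/11 = 88/11 = 8, a_2 = floor((9 + 2)/8) = 1.
  m_3 = 8*1 - 2 = 6, d_3 = (92 - 6^2)/8 = 56/8 = 7, a_3 = floor((9 + 6)/7) = 2.
  m_4 = 7*2 - 6 = 8, d_4 = (92 - 8^2)/7 = 28/7 = 4, a_4 = floor((9 + 8)/4) = 4.
  m_5 = 4*4 - 8 = 8, d_5 = (92 - 8^2)/4 = 28/4 = 7, a_5 = floor((9 + 8)/7) = 2.
  m_6 = 7*2 - 8 = 6, d_6 = (92 - 6^2)/7 = 56/7 = 8, a_6 = floor((9 + 6)/8) = 1.
  m_7 = 8*1 - 6 = 2, d_7 = (92 - 2^2)/8 = 88/8 = 11, a_7 = floor((9 + 2)/11) = 1.
  m_8 = 11*1 - 2 = 9, d_8 = (92 - 9^2)/11 = 11/11 = 1, a_8 = floor((9 + 9)/1) = 18.
  m_9 = 1*18 - 9 = 9, d_9 = (92 - 9^2)/1 = 11/1 = 11: (m_9, d_9) = (m_1, d_1) = (9, 11), so from here the quotients repeat a_1, ..., a_8; the period length is 8.
So sqrt(92) = [9; (1, 1, 2, 4, 2, 1, 1, 18)] with period length k = 8.
k is even, so the fundamental solution of x^2 - 92y^2 = 1 is (p_{k-1}, q_{k-1}) = (p_7, q_7); compute convergents through index 7.
Convergents (p_i = a_i*p_{i-1} + p_{i-2}, q_i = a_i*q_{i-1} + q_{i-2} with p_{-2}=0, p_{-1}=1, q_{-2}=1, q_{-1}=0):
  i=0: a_0=9, p_0 = 9*1 + 0 = 9, q_0 = 9*0 + 1 = 1.
  i=1: a_1=1, p_1 = 1*9 + 1 = 10, q_1 = 1*1 + 0 = 1.
  i=2: a_2=1, p_2 = 1*10 + 9 = 19, q_2 = 1*1 + 1 = 2.
  i=3: a_3=2, p_3 = 2*19 + 10 = 48, q_3 = 2*2 + 1 = 5.
  i=4: a_4=4, p_4 = 4*48 + 19 = 211, q_4 = 4*5 + 2 = 22.
  i=5: a_5=2, p_5 = 2*211 + 48 = 470, q_5 = 2*22 + 5 = 49.
  i=6: a_6=1, p_6 = 1*470 + 211 = 681, q_6 = 1*49 + 22 = 71.
  i=7: a_7=1, p_7 = 1*681 + 470 = 1151, q_7 = 1*71 + 49 = 120.
Check: 1151^2 - 92*120^2 = 1324801 - 1324800 = 1, so (x, y) = (1151, 120) solves the equation, and by the theorem it is the least positive solution.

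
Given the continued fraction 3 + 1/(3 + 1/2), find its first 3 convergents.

3/1, 10/3, 23/7

Using the convergent recurrence p_i = a_i*p_{i-1} + p_{i-2}, q_i = a_i*q_{i-1} + q_{i-2} with p_{-2}=0, p_{-1}=1, q_{-2}=1, q_{-1}=0:
  i=0: a_0=3, p_0 = 3*1 + 0 = 3, q_0 = 3*0 + 1 = 1.
  i=1: a_1=3, p_1 = 3*3 + 1 = 10, q_1 = 3*1 + 0 = 3.
  i=2: a_2=2, p_2 = 2*10 + 3 = 23, q_2 = 2*3 + 1 = 7.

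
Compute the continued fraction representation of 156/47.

Run the Euclidean algorithm on 156 and 47; the successive quotients are the partial quotients a_0, a_1, ... (each step inverts the fractional part left over by the previous one):
  156 = 3*47 + 15, so a_0 = 3.
  47 = 3*15 + 2, so a_1 = 3.
  15 = 7*2 + 1, so a_2 = 7.
  2 = 2*1 + 0, so a_3 = 2.
The remainder reaches 0 after 4 divisions, so the expansion has 4 partial quotients, read off in order.

[3; 3, 7, 2]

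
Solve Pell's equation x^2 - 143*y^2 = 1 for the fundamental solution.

(x, y) = (12, 1)

First expand sqrt(143) as a continued fraction. With x_i = (sqrt(143) + m_i)/d_i and (m_0, d_0) = (0, 1): a_0 = floor(sqrt(143)) = 11, since 11^2 = 121 <= 143 < 144 = 12^2.
Iterate m_{i+1} = d_i*a_i - m_i, d_{i+1} = (143 - m_{i+1}^2)/d_i, a_{i+1} = floor((a_0 + m_{i+1})/d_{i+1}):
  m_1 = 1*11 - 0 = 11, d_1 = (143 - 11^2)/1 = 22/1 = 22, a_1 = floor((11 + 11)/22) = 1.
  m_2 = 22*1 - 11 = 11, d_2 = (143 - 11^2)/22 = 22/22 = 1, a_2 = floor((11 + 11)/1) = 22.
  m_3 = 1*22 - 11 = 11, d_3 = (143 - 11^2)/1 = 22/1 = 22: (m_3, d_3) = (m_1, d_1) = (11, 22), so from here the quotients repeat a_1, a_2; the period length is 2.
So sqrt(143) = [11; (1, 22)] with period length k = 2.
k is even, so the fundamental solution of x^2 - 143y^2 = 1 is (p_{k-1}, q_{k-1}) = (p_1, q_1); compute convergents through index 1.
Convergents (p_i = a_i*p_{i-1} + p_{i-2}, q_i = a_i*q_{i-1} + q_{i-2} with p_{-2}=0, p_{-1}=1, q_{-2}=1, q_{-1}=0):
  i=0: a_0=11, p_0 = 11*1 + 0 = 11, q_0 = 11*0 + 1 = 1.
  i=1: a_1=1, p_1 = 1*11 + 1 = 12, q_1 = 1*1 + 0 = 1.
Check: 12^2 - 143*1^2 = 144 - 143 = 1, so (x, y) = (12, 1) solves the equation, and by the theorem it is the least positive solution.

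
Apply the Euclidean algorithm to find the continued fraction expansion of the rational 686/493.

Run the Euclidean algorithm on 686 and 493; the successive quotients are the partial quotients a_0, a_1, ... (each step inverts the fractional part left over by the previous one):
  686 = 1*493 + 193, so a_0 = 1.
  493 = 2*193 + 107, so a_1 = 2.
  193 = 1*107 + 86, so a_2 = 1.
  107 = 1*86 + 21, so a_3 = 1.
  86 = 4*21 + 2, so a_4 = 4.
  21 = 10*2 + 1, so a_5 = 10.
  2 = 2*1 + 0, so a_6 = 2.
The remainder reaches 0 after 7 divisions, so the expansion has 7 partial quotients, read off in order.

[1; 2, 1, 1, 4, 10, 2]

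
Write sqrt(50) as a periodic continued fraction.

[7; (14)]

Write x_i = (sqrt(50) + m_i)/d_i with (m_0, d_0) = (0, 1). a_0 = floor(sqrt(50)) = 7, since 7^2 = 49 <= 50 < 64 = 8^2.
Iterate m_{i+1} = d_i*a_i - m_i, d_{i+1} = (50 - m_{i+1}^2)/d_i, a_{i+1} = floor((a_0 + m_{i+1})/d_{i+1}):
  m_1 = 1*7 - 0 = 7, d_1 = (50 - 7^2)/1 = 1/1 = 1, a_1 = floor((7 + 7)/1) = 14.
  m_2 = 1*14 - 7 = 7, d_2 = (50 - 7^2)/1 = 1/1 = 1: (m_2, d_2) = (m_1, d_1) = (7, 1), so from here the quotient a_1 repeats; the period length is 1.
Hence the expansion of sqrt(50) is a_0 = 7 followed by the repeating block 14 (period 1).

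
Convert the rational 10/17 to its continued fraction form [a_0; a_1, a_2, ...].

[0; 1, 1, 2, 3]

Run the Euclidean algorithm on 10 and 17; the successive quotients are the partial quotients a_0, a_1, ... (each step inverts the fractional part left over by the previous one):
  10 = 0*17 + 10, so a_0 = 0.
  17 = 1*10 + 7, so a_1 = 1.
  10 = 1*7 + 3, so a_2 = 1.
  7 = 2*3 + 1, so a_3 = 2.
  3 = 3*1 + 0, so a_4 = 3.
The remainder reaches 0 after 5 divisions, so the expansion has 5 partial quotients, read off in order.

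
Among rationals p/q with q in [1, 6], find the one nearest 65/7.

Expand x = 65/7 as a continued fraction with the Euclidean algorithm:
  65 = 9*7 + 2, so a_0 = 9.
  7 = 3*2 + 1, so a_1 = 3.
  2 = 2*1 + 0, so a_2 = 2.
so x = [9; 3, 2].
Convergents (p_i = a_i*p_{i-1} + p_{i-2}, q_i = a_i*q_{i-1} + q_{i-2} with p_{-2}=0, p_{-1}=1, q_{-2}=1, q_{-1}=0), until the denominator exceeds 6:
  i=0: a_0=9, p_0 = 9*1 + 0 = 9, q_0 = 9*0 + 1 = 1.
  i=1: a_1=3, p_1 = 3*9 + 1 = 28, q_1 = 3*1 + 0 = 3.
  i=2: a_2=2, p_2 = 2*28 + 9 = 65, q_2 = 2*3 + 1 = 7.
q_2 = 7 > 6, so the last convergent with denominator <= 6 is p_1/q_1 = 28/3.
The closest fraction with denominator <= 6 is either p_1/q_1 or the intermediate fraction (k*p_1 + p_0)/(k*q_1 + q_0) with the largest k >= 1 whose denominator stays <= 6; these approach x as k grows, and every other convergent or intermediate fraction in range is farther away.
Largest k: floor((6 - q_0)/q_1) = floor((6 - 1)/3) = 1.
That gives (1*28 + 9)/(1*3 + 1) = 37/4.
Compare the errors: |x - 28/3| = |65*3 - 28*7|/(7*3) = 1/21, and |x - 37/4| = |65*4 - 37*7|/(7*4) = 1/28.
Cross-multiplying, 1*21 = 21 < 28 = 1*28, so 1/28 is smaller: the intermediate fraction 37/4 is closer to x than 28/3.

37/4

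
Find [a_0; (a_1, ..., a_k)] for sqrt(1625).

[40; (3, 4, 1, 2, 2, 2, 2, 1, 4, 3, 80)]

Write x_i = (sqrt(1625) + m_i)/d_i with (m_0, d_0) = (0, 1). a_0 = floor(sqrt(1625)) = 40, since 40^2 = 1600 <= 1625 < 1681 = 41^2.
Iterate m_{i+1} = d_i*a_i - m_i, d_{i+1} = (1625 - m_{i+1}^2)/d_i, a_{i+1} = floor((a_0 + m_{i+1})/d_{i+1}):
  m_1 = 1*40 - 0 = 40, d_1 = (1625 - 40^2)/1 = 25/1 = 25, a_1 = floor((40 + 40)/25) = 3.
  m_2 = 25*3 - 40 = 35, d_2 = (1625 - 35^2)/25 = 400/25 = 16, a_2 = floor((40 + 35)/16) = 4.
  m_3 = 16*4 - 35 = 29, d_3 = (1625 - 29^2)/16 = 784/16 = 49, a_3 = floor((40 + 29)/49) = 1.
  m_4 = 49*1 - 29 = 20, d_4 = (1625 - 20^2)/49 = 1225/49 = 25, a_4 = floor((40 + 20)/25) = 2.
  m_5 = 25*2 - 20 = 30, d_5 = (1625 - 30^2)/25 = 725/25 = 29, a_5 = floor((40 + 30)/29) = 2.
  m_6 = 29*2 - 30 = 28, d_6 = (1625 - 28^2)/29 = 841/29 = 29, a_6 = floor((40 + 28)/29) = 2.
  m_7 = 29*2 - 28 = 30, d_7 = (1625 - 30^2)/29 = 725/29 = 25, a_7 = floor((40 + 30)/25) = 2.
  m_8 = 25*2 - 30 = 20, d_8 = (1625 - 20^2)/25 = 1225/25 = 49, a_8 = floor((40 + 20)/49) = 1.
  m_9 = 49*1 - 20 = 29, d_9 = (1625 - 29^2)/49 = 784/49 = 16, a_9 = floor((40 + 29)/16) = 4.
  m_10 = 16*4 - 29 = 35, d_10 = (1625 - 35^2)/16 = 400/16 = 25, a_10 = floor((40 + 35)/25) = 3.
  m_11 = 25*3 - 35 = 40, d_11 = (1625 - 40^2)/25 = 25/25 = 1, a_11 = floor((40 + 40)/1) = 80.
  m_12 = 1*80 - 40 = 40, d_12 = (1625 - 40^2)/1 = 25/1 = 25: (m_12, d_12) = (m_1, d_1) = (40, 25), so from here the quotients repeat a_1, ..., a_11; the period length is 11.
Hence the expansion of sqrt(1625) is a_0 = 40 followed by the repeating block 3, 4, 1, 2, 2, 2, 2, 1, 4, 3, 80 (period 11).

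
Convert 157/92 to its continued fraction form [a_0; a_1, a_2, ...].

Run the Euclidean algorithm on 157 and 92; the successive quotients are the partial quotients a_0, a_1, ... (each step inverts the fractional part left over by the previous one):
  157 = 1*92 + 65, so a_0 = 1.
  92 = 1*65 + 27, so a_1 = 1.
  65 = 2*27 + 11, so a_2 = 2.
  27 = 2*11 + 5, so a_3 = 2.
  11 = 2*5 + 1, so a_4 = 2.
  5 = 5*1 + 0, so a_5 = 5.
The remainder reaches 0 after 6 divisions, so the expansion has 6 partial quotients, read off in order.

[1; 1, 2, 2, 2, 5]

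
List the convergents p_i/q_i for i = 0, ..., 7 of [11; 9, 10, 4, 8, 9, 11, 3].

11/1, 100/9, 1011/91, 4144/373, 34163/3075, 311611/28048, 3461884/311603, 10697263/962857

Using the convergent recurrence p_i = a_i*p_{i-1} + p_{i-2}, q_i = a_i*q_{i-1} + q_{i-2} with p_{-2}=0, p_{-1}=1, q_{-2}=1, q_{-1}=0:
  i=0: a_0=11, p_0 = 11*1 + 0 = 11, q_0 = 11*0 + 1 = 1.
  i=1: a_1=9, p_1 = 9*11 + 1 = 100, q_1 = 9*1 + 0 = 9.
  i=2: a_2=10, p_2 = 10*100 + 11 = 1011, q_2 = 10*9 + 1 = 91.
  i=3: a_3=4, p_3 = 4*1011 + 100 = 4144, q_3 = 4*91 + 9 = 373.
  i=4: a_4=8, p_4 = 8*4144 + 1011 = 34163, q_4 = 8*373 + 91 = 3075.
  i=5: a_5=9, p_5 = 9*34163 + 4144 = 311611, q_5 = 9*3075 + 373 = 28048.
  i=6: a_6=11, p_6 = 11*311611 + 34163 = 3461884, q_6 = 11*28048 + 3075 = 311603.
  i=7: a_7=3, p_7 = 3*3461884 + 311611 = 10697263, q_7 = 3*311603 + 28048 = 962857.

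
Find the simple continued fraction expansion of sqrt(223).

[14; (1, 13, 1, 28)]

Write x_i = (sqrt(223) + m_i)/d_i with (m_0, d_0) = (0, 1). a_0 = floor(sqrt(223)) = 14, since 14^2 = 196 <= 223 < 225 = 15^2.
Iterate m_{i+1} = d_i*a_i - m_i, d_{i+1} = (223 - m_{i+1}^2)/d_i, a_{i+1} = floor((a_0 + m_{i+1})/d_{i+1}):
  m_1 = 1*14 - 0 = 14, d_1 = (223 - 14^2)/1 = 27/1 = 27, a_1 = floor((14 + 14)/27) = 1.
  m_2 = 27*1 - 14 = 13, d_2 = (223 - 13^2)/27 = 54/27 = 2, a_2 = floor((14 + 13)/2) = 13.
  m_3 = 2*13 - 13 = 13, d_3 = (223 - 13^2)/2 = 54/2 = 27, a_3 = floor((14 + 13)/27) = 1.
  m_4 = 27*1 - 13 = 14, d_4 = (223 - 14^2)/27 = 27/27 = 1, a_4 = floor((14 + 14)/1) = 28.
  m_5 = 1*28 - 14 = 14, d_5 = (223 - 14^2)/1 = 27/1 = 27: (m_5, d_5) = (m_1, d_1) = (14, 27), so from here the quotients repeat a_1, ..., a_4; the period length is 4.
Hence the expansion of sqrt(223) is a_0 = 14 followed by the repeating block 1, 13, 1, 28 (period 4).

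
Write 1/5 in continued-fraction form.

Run the Euclidean algorithm on 1 and 5; the successive quotients are the partial quotients a_0, a_1, ... (each step inverts the fractional part left over by the previous one):
  1 = 0*5 + 1, so a_0 = 0.
  5 = 5*1 + 0, so a_1 = 5.
The remainder reaches 0 after 2 divisions, so the expansion has 2 partial quotients, read off in order.

[0; 5]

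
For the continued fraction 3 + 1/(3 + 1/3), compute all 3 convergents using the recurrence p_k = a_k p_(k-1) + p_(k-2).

3/1, 10/3, 33/10

Using the convergent recurrence p_i = a_i*p_{i-1} + p_{i-2}, q_i = a_i*q_{i-1} + q_{i-2} with p_{-2}=0, p_{-1}=1, q_{-2}=1, q_{-1}=0:
  i=0: a_0=3, p_0 = 3*1 + 0 = 3, q_0 = 3*0 + 1 = 1.
  i=1: a_1=3, p_1 = 3*3 + 1 = 10, q_1 = 3*1 + 0 = 3.
  i=2: a_2=3, p_2 = 3*10 + 3 = 33, q_2 = 3*3 + 1 = 10.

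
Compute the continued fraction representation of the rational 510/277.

Run the Euclidean algorithm on 510 and 277; the successive quotients are the partial quotients a_0, a_1, ... (each step inverts the fractional part left over by the previous one):
  510 = 1*277 + 233, so a_0 = 1.
  277 = 1*233 + 44, so a_1 = 1.
  233 = 5*44 + 13, so a_2 = 5.
  44 = 3*13 + 5, so a_3 = 3.
  13 = 2*5 + 3, so a_4 = 2.
  5 = 1*3 + 2, so a_5 = 1.
  3 = 1*2 + 1, so a_6 = 1.
  2 = 2*1 + 0, so a_7 = 2.
The remainder reaches 0 after 8 divisions, so the expansion has 8 partial quotients, read off in order.

[1; 1, 5, 3, 2, 1, 1, 2]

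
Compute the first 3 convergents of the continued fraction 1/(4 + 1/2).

Using the convergent recurrence p_i = a_i*p_{i-1} + p_{i-2}, q_i = a_i*q_{i-1} + q_{i-2} with p_{-2}=0, p_{-1}=1, q_{-2}=1, q_{-1}=0:
  i=0: a_0=0, p_0 = 0*1 + 0 = 0, q_0 = 0*0 + 1 = 1.
  i=1: a_1=4, p_1 = 4*0 + 1 = 1, q_1 = 4*1 + 0 = 4.
  i=2: a_2=2, p_2 = 2*1 + 0 = 2, q_2 = 2*4 + 1 = 9.

0/1, 1/4, 2/9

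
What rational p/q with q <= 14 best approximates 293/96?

43/14

Expand x = 293/96 as a continued fraction with the Euclidean algorithm:
  293 = 3*96 + 5, so a_0 = 3.
  96 = 19*5 + 1, so a_1 = 19.
  5 = 5*1 + 0, so a_2 = 5.
so x = [3; 19, 5].
Convergents (p_i = a_i*p_{i-1} + p_{i-2}, q_i = a_i*q_{i-1} + q_{i-2} with p_{-2}=0, p_{-1}=1, q_{-2}=1, q_{-1}=0), until the denominator exceeds 14:
  i=0: a_0=3, p_0 = 3*1 + 0 = 3, q_0 = 3*0 + 1 = 1.
  i=1: a_1=19, p_1 = 19*3 + 1 = 58, q_1 = 19*1 + 0 = 19.
q_1 = 19 > 14, so the last convergent with denominator <= 14 is p_0/q_0 = 3/1.
The closest fraction with denominator <= 14 is either p_0/q_0 or the intermediate fraction (k*p_0 + p_{-1})/(k*q_0 + q_{-1}) with the largest k >= 1 whose denominator stays <= 14; these approach x as k grows, and every other convergent or intermediate fraction in range is farther away.
Largest k: floor((14 - q_{-1})/q_0) = floor((14 - 0)/1) = 14 (using the seeds p_{-1} = 1, q_{-1} = 0).
That gives (14*3 + 1)/(14*1 + 0) = 43/14.
Compare the errors: |x - 3/1| = |293*1 - 3*96|/(96*1) = 5/96, and |x - 43/14| = |293*14 - 43*96|/(96*14) = 26/1344.
Cross-multiplying, 26*96 = 2496 < 6720 = 5*1344, so 26/1344 is smaller: the intermediate fraction 43/14 is closer to x than 3/1.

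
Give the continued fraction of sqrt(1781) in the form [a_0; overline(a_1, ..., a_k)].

[42; overline(4, 1, 20, 3, 3, 20, 1, 4, 84)]

Write x_i = (sqrt(1781) + m_i)/d_i with (m_0, d_0) = (0, 1). a_0 = floor(sqrt(1781)) = 42, since 42^2 = 1764 <= 1781 < 1849 = 43^2.
Iterate m_{i+1} = d_i*a_i - m_i, d_{i+1} = (1781 - m_{i+1}^2)/d_i, a_{i+1} = floor((a_0 + m_{i+1})/d_{i+1}):
  m_1 = 1*42 - 0 = 42, d_1 = (1781 - 42^2)/1 = 17/1 = 17, a_1 = floor((42 + 42)/17) = 4.
  m_2 = 17*4 - 42 = 26, d_2 = (1781 - 26^2)/17 = 1105/17 = 65, a_2 = floor((42 + 26)/65) = 1.
  m_3 = 65*1 - 26 = 39, d_3 = (1781 - 39^2)/65 = 260/65 = 4, a_3 = floor((42 + 39)/4) = 20.
  m_4 = 4*20 - 39 = 41, d_4 = (1781 - 41^2)/4 = 100/4 = 25, a_4 = floor((42 + 41)/25) = 3.
  m_5 = 25*3 - 41 = 34, d_5 = (1781 - 34^2)/25 = 625/25 = 25, a_5 = floor((42 + 34)/25) = 3.
  m_6 = 25*3 - 34 = 41, d_6 = (1781 - 41^2)/25 = 100/25 = 4, a_6 = floor((42 + 41)/4) = 20.
  m_7 = 4*20 - 41 = 39, d_7 = (1781 - 39^2)/4 = 260/4 = 65, a_7 = floor((42 + 39)/65) = 1.
  m_8 = 65*1 - 39 = 26, d_8 = (1781 - 26^2)/65 = 1105/65 = 17, a_8 = floor((42 + 26)/17) = 4.
  m_9 = 17*4 - 26 = 42, d_9 = (1781 - 42^2)/17 = 17/17 = 1, a_9 = floor((42 + 42)/1) = 84.
  m_10 = 1*84 - 42 = 42, d_10 = (1781 - 42^2)/1 = 17/1 = 17: (m_10, d_10) = (m_1, d_1) = (42, 17), so from here the quotients repeat a_1, ..., a_9; the period length is 9.
Hence the expansion of sqrt(1781) is a_0 = 42 followed by the repeating block 4, 1, 20, 3, 3, 20, 1, 4, 84 (period 9).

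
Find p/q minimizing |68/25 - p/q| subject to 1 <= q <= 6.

11/4

Expand x = 68/25 as a continued fraction with the Euclidean algorithm:
  68 = 2*25 + 18, so a_0 = 2.
  25 = 1*18 + 7, so a_1 = 1.
  18 = 2*7 + 4, so a_2 = 2.
  7 = 1*4 + 3, so a_3 = 1.
  4 = 1*3 + 1, so a_4 = 1.
  3 = 3*1 + 0, so a_5 = 3.
so x = [2; 1, 2, 1, 1, 3].
Convergents (p_i = a_i*p_{i-1} + p_{i-2}, q_i = a_i*q_{i-1} + q_{i-2} with p_{-2}=0, p_{-1}=1, q_{-2}=1, q_{-1}=0), until the denominator exceeds 6:
  i=0: a_0=2, p_0 = 2*1 + 0 = 2, q_0 = 2*0 + 1 = 1.
  i=1: a_1=1, p_1 = 1*2 + 1 = 3, q_1 = 1*1 + 0 = 1.
  i=2: a_2=2, p_2 = 2*3 + 2 = 8, q_2 = 2*1 + 1 = 3.
  i=3: a_3=1, p_3 = 1*8 + 3 = 11, q_3 = 1*3 + 1 = 4.
  i=4: a_4=1, p_4 = 1*11 + 8 = 19, q_4 = 1*4 + 3 = 7.
q_4 = 7 > 6, so the last convergent with denominator <= 6 is p_3/q_3 = 11/4.
The closest fraction with denominator <= 6 is either p_3/q_3 or the intermediate fraction (k*p_3 + p_2)/(k*q_3 + q_2) with the largest k >= 1 whose denominator stays <= 6; these approach x as k grows, and every other convergent or intermediate fraction in range is farther away.
Largest k: floor((6 - q_2)/q_3) = floor((6 - 3)/4) = 0.
Since k = 0, no intermediate fraction beyond p_3/q_3 has denominator <= 6, so the convergent 11/4 is the closest (its error is |68*4 - 11*25|/(25*4) = 3/100).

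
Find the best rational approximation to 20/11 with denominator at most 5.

Expand x = 20/11 as a continued fraction with the Euclidean algorithm:
  20 = 1*11 + 9, so a_0 = 1.
  11 = 1*9 + 2, so a_1 = 1.
  9 = 4*2 + 1, so a_2 = 4.
  2 = 2*1 + 0, so a_3 = 2.
so x = [1; 1, 4, 2].
Convergents (p_i = a_i*p_{i-1} + p_{i-2}, q_i = a_i*q_{i-1} + q_{i-2} with p_{-2}=0, p_{-1}=1, q_{-2}=1, q_{-1}=0), until the denominator exceeds 5:
  i=0: a_0=1, p_0 = 1*1 + 0 = 1, q_0 = 1*0 + 1 = 1.
  i=1: a_1=1, p_1 = 1*1 + 1 = 2, q_1 = 1*1 + 0 = 1.
  i=2: a_2=4, p_2 = 4*2 + 1 = 9, q_2 = 4*1 + 1 = 5.
  i=3: a_3=2, p_3 = 2*9 + 2 = 20, q_3 = 2*5 + 1 = 11.
q_3 = 11 > 5, so the last convergent with denominator <= 5 is p_2/q_2 = 9/5.
The closest fraction with denominator <= 5 is either p_2/q_2 or the intermediate fraction (k*p_2 + p_1)/(k*q_2 + q_1) with the largest k >= 1 whose denominator stays <= 5; these approach x as k grows, and every other convergent or intermediate fraction in range is farther away.
Largest k: floor((5 - q_1)/q_2) = floor((5 - 1)/5) = 0.
Since k = 0, no intermediate fraction beyond p_2/q_2 has denominator <= 5, so the convergent 9/5 is the closest (its error is |20*5 - 9*11|/(11*5) = 1/55).

9/5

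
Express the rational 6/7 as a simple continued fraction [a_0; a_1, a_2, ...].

[0; 1, 6]

Run the Euclidean algorithm on 6 and 7; the successive quotients are the partial quotients a_0, a_1, ... (each step inverts the fractional part left over by the previous one):
  6 = 0*7 + 6, so a_0 = 0.
  7 = 1*6 + 1, so a_1 = 1.
  6 = 6*1 + 0, so a_2 = 6.
The remainder reaches 0 after 3 divisions, so the expansion has 3 partial quotients, read off in order.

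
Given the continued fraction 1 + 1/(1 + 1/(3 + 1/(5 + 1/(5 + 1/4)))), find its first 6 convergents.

1/1, 2/1, 7/4, 37/21, 192/109, 805/457

Using the convergent recurrence p_i = a_i*p_{i-1} + p_{i-2}, q_i = a_i*q_{i-1} + q_{i-2} with p_{-2}=0, p_{-1}=1, q_{-2}=1, q_{-1}=0:
  i=0: a_0=1, p_0 = 1*1 + 0 = 1, q_0 = 1*0 + 1 = 1.
  i=1: a_1=1, p_1 = 1*1 + 1 = 2, q_1 = 1*1 + 0 = 1.
  i=2: a_2=3, p_2 = 3*2 + 1 = 7, q_2 = 3*1 + 1 = 4.
  i=3: a_3=5, p_3 = 5*7 + 2 = 37, q_3 = 5*4 + 1 = 21.
  i=4: a_4=5, p_4 = 5*37 + 7 = 192, q_4 = 5*21 + 4 = 109.
  i=5: a_5=4, p_5 = 4*192 + 37 = 805, q_5 = 4*109 + 21 = 457.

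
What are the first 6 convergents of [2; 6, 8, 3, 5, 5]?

Using the convergent recurrence p_i = a_i*p_{i-1} + p_{i-2}, q_i = a_i*q_{i-1} + q_{i-2} with p_{-2}=0, p_{-1}=1, q_{-2}=1, q_{-1}=0:
  i=0: a_0=2, p_0 = 2*1 + 0 = 2, q_0 = 2*0 + 1 = 1.
  i=1: a_1=6, p_1 = 6*2 + 1 = 13, q_1 = 6*1 + 0 = 6.
  i=2: a_2=8, p_2 = 8*13 + 2 = 106, q_2 = 8*6 + 1 = 49.
  i=3: a_3=3, p_3 = 3*106 + 13 = 331, q_3 = 3*49 + 6 = 153.
  i=4: a_4=5, p_4 = 5*331 + 106 = 1761, q_4 = 5*153 + 49 = 814.
  i=5: a_5=5, p_5 = 5*1761 + 331 = 9136, q_5 = 5*814 + 153 = 4223.

2/1, 13/6, 106/49, 331/153, 1761/814, 9136/4223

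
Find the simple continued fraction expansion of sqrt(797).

Write x_i = (sqrt(797) + m_i)/d_i with (m_0, d_0) = (0, 1). a_0 = floor(sqrt(797)) = 28, since 28^2 = 784 <= 797 < 841 = 29^2.
Iterate m_{i+1} = d_i*a_i - m_i, d_{i+1} = (797 - m_{i+1}^2)/d_i, a_{i+1} = floor((a_0 + m_{i+1})/d_{i+1}):
  m_1 = 1*28 - 0 = 28, d_1 = (797 - 28^2)/1 = 13/1 = 13, a_1 = floor((28 + 28)/13) = 4.
  m_2 = 13*4 - 28 = 24, d_2 = (797 - 24^2)/13 = 221/13 = 17, a_2 = floor((28 + 24)/17) = 3.
  m_3 = 17*3 - 24 = 27, d_3 = (797 - 27^2)/17 = 68/17 = 4, a_3 = floor((28 + 27)/4) = 13.
  m_4 = 4*13 - 27 = 25, d_4 = (797 - 25^2)/4 = 172/4 = 43, a_4 = floor((28 + 25)/43) = 1.
  m_5 = 43*1 - 25 = 18, d_5 = (797 - 18^2)/43 = 473/43 = 11, a_5 = floor((28 + 18)/11) = 4.
  m_6 = 11*4 - 18 = 26, d_6 = (797 - 26^2)/11 = 121/11 = 11, a_6 = floor((28 + 26)/11) = 4.
  m_7 = 11*4 - 26 = 18, d_7 = (797 - 18^2)/11 = 473/11 = 43, a_7 = floor((28 + 18)/43) = 1.
  m_8 = 43*1 - 18 = 25, d_8 = (797 - 25^2)/43 = 172/43 = 4, a_8 = floor((28 + 25)/4) = 13.
  m_9 = 4*13 - 25 = 27, d_9 = (797 - 27^2)/4 = 68/4 = 17, a_9 = floor((28 + 27)/17) = 3.
  m_10 = 17*3 - 27 = 24, d_10 = (797 - 24^2)/17 = 221/17 = 13, a_10 = floor((28 + 24)/13) = 4.
  m_11 = 13*4 - 24 = 28, d_11 = (797 - 28^2)/13 = 13/13 = 1, a_11 = floor((28 + 28)/1) = 56.
  m_12 = 1*56 - 28 = 28, d_12 = (797 - 28^2)/1 = 13/1 = 13: (m_12, d_12) = (m_1, d_1) = (28, 13), so from here the quotients repeat a_1, ..., a_11; the period length is 11.
Hence the expansion of sqrt(797) is a_0 = 28 followed by the repeating block 4, 3, 13, 1, 4, 4, 1, 13, 3, 4, 56 (period 11).

[28; (4, 3, 13, 1, 4, 4, 1, 13, 3, 4, 56)]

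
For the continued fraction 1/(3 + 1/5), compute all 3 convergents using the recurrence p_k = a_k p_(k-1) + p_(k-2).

Using the convergent recurrence p_i = a_i*p_{i-1} + p_{i-2}, q_i = a_i*q_{i-1} + q_{i-2} with p_{-2}=0, p_{-1}=1, q_{-2}=1, q_{-1}=0:
  i=0: a_0=0, p_0 = 0*1 + 0 = 0, q_0 = 0*0 + 1 = 1.
  i=1: a_1=3, p_1 = 3*0 + 1 = 1, q_1 = 3*1 + 0 = 3.
  i=2: a_2=5, p_2 = 5*1 + 0 = 5, q_2 = 5*3 + 1 = 16.

0/1, 1/3, 5/16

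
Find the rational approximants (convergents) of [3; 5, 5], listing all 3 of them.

3/1, 16/5, 83/26

Using the convergent recurrence p_i = a_i*p_{i-1} + p_{i-2}, q_i = a_i*q_{i-1} + q_{i-2} with p_{-2}=0, p_{-1}=1, q_{-2}=1, q_{-1}=0:
  i=0: a_0=3, p_0 = 3*1 + 0 = 3, q_0 = 3*0 + 1 = 1.
  i=1: a_1=5, p_1 = 5*3 + 1 = 16, q_1 = 5*1 + 0 = 5.
  i=2: a_2=5, p_2 = 5*16 + 3 = 83, q_2 = 5*5 + 1 = 26.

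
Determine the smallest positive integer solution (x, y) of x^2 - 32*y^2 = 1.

(x, y) = (17, 3)

First expand sqrt(32) as a continued fraction. With x_i = (sqrt(32) + m_i)/d_i and (m_0, d_0) = (0, 1): a_0 = floor(sqrt(32)) = 5, since 5^2 = 25 <= 32 < 36 = 6^2.
Iterate m_{i+1} = d_i*a_i - m_i, d_{i+1} = (32 - m_{i+1}^2)/d_i, a_{i+1} = floor((a_0 + m_{i+1})/d_{i+1}):
  m_1 = 1*5 - 0 = 5, d_1 = (32 - 5^2)/1 = 7/1 = 7, a_1 = floor((5 + 5)/7) = 1.
  m_2 = 7*1 - 5 = 2, d_2 = (32 - 2^2)/7 = 28/7 = 4, a_2 = floor((5 + 2)/4) = 1.
  m_3 = 4*1 - 2 = 2, d_3 = (32 - 2^2)/4 = 28/4 = 7, a_3 = floor((5 + 2)/7) = 1.
  m_4 = 7*1 - 2 = 5, d_4 = (32 - 5^2)/7 = 7/7 = 1, a_4 = floor((5 + 5)/1) = 10.
  m_5 = 1*10 - 5 = 5, d_5 = (32 - 5^2)/1 = 7/1 = 7: (m_5, d_5) = (m_1, d_1) = (5, 7), so from here the quotients repeat a_1, ..., a_4; the period length is 4.
So sqrt(32) = [5; (1, 1, 1, 10)] with period length k = 4.
k is even, so the fundamental solution of x^2 - 32y^2 = 1 is (p_{k-1}, q_{k-1}) = (p_3, q_3); compute convergents through index 3.
Convergents (p_i = a_i*p_{i-1} + p_{i-2}, q_i = a_i*q_{i-1} + q_{i-2} with p_{-2}=0, p_{-1}=1, q_{-2}=1, q_{-1}=0):
  i=0: a_0=5, p_0 = 5*1 + 0 = 5, q_0 = 5*0 + 1 = 1.
  i=1: a_1=1, p_1 = 1*5 + 1 = 6, q_1 = 1*1 + 0 = 1.
  i=2: a_2=1, p_2 = 1*6 + 5 = 11, q_2 = 1*1 + 1 = 2.
  i=3: a_3=1, p_3 = 1*11 + 6 = 17, q_3 = 1*2 + 1 = 3.
Check: 17^2 - 32*3^2 = 289 - 288 = 1, so (x, y) = (17, 3) solves the equation, and by the theorem it is the least positive solution.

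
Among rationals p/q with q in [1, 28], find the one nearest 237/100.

Expand x = 237/100 as a continued fraction with the Euclidean algorithm:
  237 = 2*100 + 37, so a_0 = 2.
  100 = 2*37 + 26, so a_1 = 2.
  37 = 1*26 + 11, so a_2 = 1.
  26 = 2*11 + 4, so a_3 = 2.
  11 = 2*4 + 3, so a_4 = 2.
  4 = 1*3 + 1, so a_5 = 1.
  3 = 3*1 + 0, so a_6 = 3.
so x = [2; 2, 1, 2, 2, 1, 3].
Convergents (p_i = a_i*p_{i-1} + p_{i-2}, q_i = a_i*q_{i-1} + q_{i-2} with p_{-2}=0, p_{-1}=1, q_{-2}=1, q_{-1}=0), until the denominator exceeds 28:
  i=0: a_0=2, p_0 = 2*1 + 0 = 2, q_0 = 2*0 + 1 = 1.
  i=1: a_1=2, p_1 = 2*2 + 1 = 5, q_1 = 2*1 + 0 = 2.
  i=2: a_2=1, p_2 = 1*5 + 2 = 7, q_2 = 1*2 + 1 = 3.
  i=3: a_3=2, p_3 = 2*7 + 5 = 19, q_3 = 2*3 + 2 = 8.
  i=4: a_4=2, p_4 = 2*19 + 7 = 45, q_4 = 2*8 + 3 = 19.
  i=5: a_5=1, p_5 = 1*45 + 19 = 64, q_5 = 1*19 + 8 = 27.
  i=6: a_6=3, p_6 = 3*64 + 45 = 237, q_6 = 3*27 + 19 = 100.
q_6 = 100 > 28, so the last convergent with denominator <= 28 is p_5/q_5 = 64/27.
The closest fraction with denominator <= 28 is either p_5/q_5 or the intermediate fraction (k*p_5 + p_4)/(k*q_5 + q_4) with the largest k >= 1 whose denominator stays <= 28; these approach x as k grows, and every other convergent or intermediate fraction in range is farther away.
Largest k: floor((28 - q_4)/q_5) = floor((28 - 19)/27) = 0.
Since k = 0, no intermediate fraction beyond p_5/q_5 has denominator <= 28, so the convergent 64/27 is the closest (its error is |237*27 - 64*100|/(100*27) = 1/2700).

64/27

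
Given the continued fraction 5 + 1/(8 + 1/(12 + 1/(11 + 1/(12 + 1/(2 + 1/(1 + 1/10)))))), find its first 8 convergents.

Using the convergent recurrence p_i = a_i*p_{i-1} + p_{i-2}, q_i = a_i*q_{i-1} + q_{i-2} with p_{-2}=0, p_{-1}=1, q_{-2}=1, q_{-1}=0:
  i=0: a_0=5, p_0 = 5*1 + 0 = 5, q_0 = 5*0 + 1 = 1.
  i=1: a_1=8, p_1 = 8*5 + 1 = 41, q_1 = 8*1 + 0 = 8.
  i=2: a_2=12, p_2 = 12*41 + 5 = 497, q_2 = 12*8 + 1 = 97.
  i=3: a_3=11, p_3 = 11*497 + 41 = 5508, q_3 = 11*97 + 8 = 1075.
  i=4: a_4=12, p_4 = 12*5508 + 497 = 66593, q_4 = 12*1075 + 97 = 12997.
  i=5: a_5=2, p_5 = 2*66593 + 5508 = 138694, q_5 = 2*12997 + 1075 = 27069.
  i=6: a_6=1, p_6 = 1*138694 + 66593 = 205287, q_6 = 1*27069 + 12997 = 40066.
  i=7: a_7=10, p_7 = 10*205287 + 138694 = 2191564, q_7 = 10*40066 + 27069 = 427729.

5/1, 41/8, 497/97, 5508/1075, 66593/12997, 138694/27069, 205287/40066, 2191564/427729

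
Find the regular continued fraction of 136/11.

[12; 2, 1, 3]

Run the Euclidean algorithm on 136 and 11; the successive quotients are the partial quotients a_0, a_1, ... (each step inverts the fractional part left over by the previous one):
  136 = 12*11 + 4, so a_0 = 12.
  11 = 2*4 + 3, so a_1 = 2.
  4 = 1*3 + 1, so a_2 = 1.
  3 = 3*1 + 0, so a_3 = 3.
The remainder reaches 0 after 4 divisions, so the expansion has 4 partial quotients, read off in order.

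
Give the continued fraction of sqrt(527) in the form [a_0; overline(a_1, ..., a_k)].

Write x_i = (sqrt(527) + m_i)/d_i with (m_0, d_0) = (0, 1). a_0 = floor(sqrt(527)) = 22, since 22^2 = 484 <= 527 < 529 = 23^2.
Iterate m_{i+1} = d_i*a_i - m_i, d_{i+1} = (527 - m_{i+1}^2)/d_i, a_{i+1} = floor((a_0 + m_{i+1})/d_{i+1}):
  m_1 = 1*22 - 0 = 22, d_1 = (527 - 22^2)/1 = 43/1 = 43, a_1 = floor((22 + 22)/43) = 1.
  m_2 = 43*1 - 22 = 21, d_2 = (527 - 21^2)/43 = 86/43 = 2, a_2 = floor((22 + 21)/2) = 21.
  m_3 = 2*21 - 21 = 21, d_3 = (527 - 21^2)/2 = 86/2 = 43, a_3 = floor((22 + 21)/43) = 1.
  m_4 = 43*1 - 21 = 22, d_4 = (527 - 22^2)/43 = 43/43 = 1, a_4 = floor((22 + 22)/1) = 44.
  m_5 = 1*44 - 22 = 22, d_5 = (527 - 22^2)/1 = 43/1 = 43: (m_5, d_5) = (m_1, d_1) = (22, 43), so from here the quotients repeat a_1, ..., a_4; the period length is 4.
Hence the expansion of sqrt(527) is a_0 = 22 followed by the repeating block 1, 21, 1, 44 (period 4).

[22; overline(1, 21, 1, 44)]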